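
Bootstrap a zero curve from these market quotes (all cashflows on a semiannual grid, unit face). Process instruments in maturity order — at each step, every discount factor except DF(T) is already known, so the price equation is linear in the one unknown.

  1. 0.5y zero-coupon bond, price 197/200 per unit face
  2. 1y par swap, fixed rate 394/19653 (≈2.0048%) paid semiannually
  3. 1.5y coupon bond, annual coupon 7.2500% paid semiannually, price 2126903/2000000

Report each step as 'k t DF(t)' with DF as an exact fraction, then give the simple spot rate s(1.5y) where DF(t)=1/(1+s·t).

1 1/2 197/200
2 1 9803/10000
3 3/2 383/400
s(1.5y) = (1/(383/400) − 1)/(3/2) = 34/1149 ≈ 2.9591%

step 1 [0.5y] zero: DF = P = 197/200 ≈ 0.985000
step 2 [1y] swap r/2=197/19653: DF=(1 − 197/19653·(0.985000))/(1+197/19653) = 9803/10000 ≈ 0.980300
step 3 [1.5y] bond c/2=29/800: DF=(2126903/2000000 − 29/800·(0.985000+0.980300))/(1+29/800) = 383/400 ≈ 0.957500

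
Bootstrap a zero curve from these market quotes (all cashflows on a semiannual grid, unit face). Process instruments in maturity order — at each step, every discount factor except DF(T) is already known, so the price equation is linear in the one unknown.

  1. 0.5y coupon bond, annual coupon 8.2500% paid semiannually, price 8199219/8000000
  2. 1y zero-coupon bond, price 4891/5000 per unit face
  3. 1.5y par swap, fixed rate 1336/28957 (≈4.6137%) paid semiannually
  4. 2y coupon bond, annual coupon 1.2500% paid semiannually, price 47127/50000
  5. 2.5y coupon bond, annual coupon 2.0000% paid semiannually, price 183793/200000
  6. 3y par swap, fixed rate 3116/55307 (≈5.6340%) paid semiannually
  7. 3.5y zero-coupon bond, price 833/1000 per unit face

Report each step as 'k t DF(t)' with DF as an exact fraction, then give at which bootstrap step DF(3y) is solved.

step 1 [0.5y] bond c/2=33/800: DF=(8199219/8000000 − 33/800·(0))/(1+33/800) = 9843/10000 ≈ 0.984300
step 2 [1y] zero: DF = P = 4891/5000 ≈ 0.978200
step 3 [1.5y] swap r/2=668/28957: DF=(1 − 668/28957·(0.984300+0.978200))/(1+668/28957) = 2333/2500 ≈ 0.933200
step 4 [2y] bond c/2=1/160: DF=(47127/50000 − 1/160·(0.984300+0.978200+0.933200))/(1+1/160) = 9187/10000 ≈ 0.918700
step 5 [2.5y] bond c/2=1/100: DF=(183793/200000 − 1/100·(0.984300+0.978200+0.933200+0.918700))/(1+1/100) = 8721/10000 ≈ 0.872100
step 6 [3y] swap r/2=1558/55307: DF=(1 − 1558/55307·(0.984300+0.978200+0.933200+0.918700+0.872100))/(1+1558/55307) = 4221/5000 ≈ 0.844200
step 7 [3.5y] zero: DF = P = 833/1000 ≈ 0.833000

1 1/2 9843/10000
2 1 4891/5000
3 3/2 2333/2500
4 2 9187/10000
5 5/2 8721/10000
6 3 4221/5000
7 7/2 833/1000
DF(3y) is solved at step 6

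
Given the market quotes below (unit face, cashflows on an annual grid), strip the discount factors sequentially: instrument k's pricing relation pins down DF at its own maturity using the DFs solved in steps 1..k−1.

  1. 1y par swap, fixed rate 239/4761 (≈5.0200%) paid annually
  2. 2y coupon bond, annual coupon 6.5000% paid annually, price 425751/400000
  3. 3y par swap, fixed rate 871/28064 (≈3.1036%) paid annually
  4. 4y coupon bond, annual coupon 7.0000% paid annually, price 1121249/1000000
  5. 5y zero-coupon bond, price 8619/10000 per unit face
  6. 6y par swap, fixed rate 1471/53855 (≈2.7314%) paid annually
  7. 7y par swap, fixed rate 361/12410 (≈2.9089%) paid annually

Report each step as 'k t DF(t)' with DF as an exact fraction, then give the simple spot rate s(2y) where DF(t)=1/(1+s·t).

1 1 4761/5000
2 2 9413/10000
3 3 9129/10000
4 4 8643/10000
5 5 8619/10000
6 6 8529/10000
7 7 1639/2000
s(2y) = (1/(9413/10000) − 1)/(2) = 587/18826 ≈ 3.1180%

step 1 [1y] swap r/1=239/4761: DF=(1 − 239/4761·(0))/(1+239/4761) = 4761/5000 ≈ 0.952200
step 2 [2y] bond c/1=13/200: DF=(425751/400000 − 13/200·(0.952200))/(1+13/200) = 9413/10000 ≈ 0.941300
step 3 [3y] swap r/1=871/28064: DF=(1 − 871/28064·(0.952200+0.941300))/(1+871/28064) = 9129/10000 ≈ 0.912900
step 4 [4y] bond c/1=7/100: DF=(1121249/1000000 − 7/100·(0.952200+0.941300+0.912900))/(1+7/100) = 8643/10000 ≈ 0.864300
step 5 [5y] zero: DF = P = 8619/10000 ≈ 0.861900
step 6 [6y] swap r/1=1471/53855: DF=(1 − 1471/53855·(0.952200+0.941300+0.912900+0.864300+0.861900))/(1+1471/53855) = 8529/10000 ≈ 0.852900
step 7 [7y] swap r/1=361/12410: DF=(1 − 361/12410·(0.952200+0.941300+0.912900+0.864300+0.861900+0.852900))/(1+361/12410) = 1639/2000 ≈ 0.819500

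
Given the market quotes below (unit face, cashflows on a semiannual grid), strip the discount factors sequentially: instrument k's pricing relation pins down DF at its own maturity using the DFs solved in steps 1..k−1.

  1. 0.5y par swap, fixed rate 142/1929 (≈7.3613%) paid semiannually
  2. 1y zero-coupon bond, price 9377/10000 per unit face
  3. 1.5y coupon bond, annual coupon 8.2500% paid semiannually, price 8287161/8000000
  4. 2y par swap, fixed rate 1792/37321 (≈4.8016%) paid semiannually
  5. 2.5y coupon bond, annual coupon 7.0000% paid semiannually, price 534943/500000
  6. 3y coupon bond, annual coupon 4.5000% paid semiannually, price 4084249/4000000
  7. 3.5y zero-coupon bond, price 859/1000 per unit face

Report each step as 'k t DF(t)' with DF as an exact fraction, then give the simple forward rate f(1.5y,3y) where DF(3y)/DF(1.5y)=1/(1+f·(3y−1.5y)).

step 1 [0.5y] swap r/2=71/1929: DF=(1 − 71/1929·(0))/(1+71/1929) = 1929/2000 ≈ 0.964500
step 2 [1y] zero: DF = P = 9377/10000 ≈ 0.937700
step 3 [1.5y] bond c/2=33/800: DF=(8287161/8000000 − 33/800·(0.964500+0.937700))/(1+33/800) = 1839/2000 ≈ 0.919500
step 4 [2y] swap r/2=896/37321: DF=(1 − 896/37321·(0.964500+0.937700+0.919500))/(1+896/37321) = 569/625 ≈ 0.910400
step 5 [2.5y] bond c/2=7/200: DF=(534943/500000 − 7/200·(0.964500+0.937700+0.919500+0.910400))/(1+7/200) = 363/400 ≈ 0.907500
step 6 [3y] bond c/2=9/400: DF=(4084249/4000000 − 9/400·(0.964500+0.937700+0.919500+0.910400+0.907500))/(1+9/400) = 1793/2000 ≈ 0.896500
step 7 [3.5y] zero: DF = P = 859/1000 ≈ 0.859000

1 1/2 1929/2000
2 1 9377/10000
3 3/2 1839/2000
4 2 569/625
5 5/2 363/400
6 3 1793/2000
7 7/2 859/1000
f(1.5y,3y) = ((1839/2000)/(1793/2000) − 1)/(3/2) = 92/5379 ≈ 1.7104%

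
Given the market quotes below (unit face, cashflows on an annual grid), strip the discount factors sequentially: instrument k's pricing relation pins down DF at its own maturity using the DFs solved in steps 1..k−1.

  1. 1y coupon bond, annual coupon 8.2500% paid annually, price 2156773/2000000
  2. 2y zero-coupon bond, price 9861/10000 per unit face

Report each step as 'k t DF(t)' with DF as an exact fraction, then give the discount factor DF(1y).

step 1 [1y] bond c/1=33/400: DF=(2156773/2000000 − 33/400·(0))/(1+33/400) = 4981/5000 ≈ 0.996200
step 2 [2y] zero: DF = P = 9861/10000 ≈ 0.986100

1 1 4981/5000
2 2 9861/10000
DF(1y) = 4981/5000 ≈ 0.996200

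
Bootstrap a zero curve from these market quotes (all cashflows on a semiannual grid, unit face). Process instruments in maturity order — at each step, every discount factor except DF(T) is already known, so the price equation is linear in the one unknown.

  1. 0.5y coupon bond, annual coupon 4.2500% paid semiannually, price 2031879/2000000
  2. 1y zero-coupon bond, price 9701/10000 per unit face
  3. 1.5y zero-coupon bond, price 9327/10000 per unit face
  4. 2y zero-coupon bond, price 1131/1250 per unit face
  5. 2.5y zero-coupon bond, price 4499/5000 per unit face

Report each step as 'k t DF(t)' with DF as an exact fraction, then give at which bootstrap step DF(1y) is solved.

step 1 [0.5y] bond c/2=17/800: DF=(2031879/2000000 − 17/800·(0))/(1+17/800) = 2487/2500 ≈ 0.994800
step 2 [1y] zero: DF = P = 9701/10000 ≈ 0.970100
step 3 [1.5y] zero: DF = P = 9327/10000 ≈ 0.932700
step 4 [2y] zero: DF = P = 1131/1250 ≈ 0.904800
step 5 [2.5y] zero: DF = P = 4499/5000 ≈ 0.899800

1 1/2 2487/2500
2 1 9701/10000
3 3/2 9327/10000
4 2 1131/1250
5 5/2 4499/5000
DF(1y) is solved at step 2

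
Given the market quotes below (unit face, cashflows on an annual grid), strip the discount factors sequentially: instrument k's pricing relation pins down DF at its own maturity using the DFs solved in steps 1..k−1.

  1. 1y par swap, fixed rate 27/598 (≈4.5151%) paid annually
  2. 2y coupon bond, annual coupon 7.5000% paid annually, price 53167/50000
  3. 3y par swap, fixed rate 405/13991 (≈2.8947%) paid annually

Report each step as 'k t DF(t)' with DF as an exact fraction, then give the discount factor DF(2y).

1 1 598/625
2 2 1153/1250
3 3 919/1000
DF(2y) = 1153/1250 ≈ 0.922400

step 1 [1y] swap r/1=27/598: DF=(1 − 27/598·(0))/(1+27/598) = 598/625 ≈ 0.956800
step 2 [2y] bond c/1=3/40: DF=(53167/50000 − 3/40·(0.956800))/(1+3/40) = 1153/1250 ≈ 0.922400
step 3 [3y] swap r/1=405/13991: DF=(1 − 405/13991·(0.956800+0.922400))/(1+405/13991) = 919/1000 ≈ 0.919000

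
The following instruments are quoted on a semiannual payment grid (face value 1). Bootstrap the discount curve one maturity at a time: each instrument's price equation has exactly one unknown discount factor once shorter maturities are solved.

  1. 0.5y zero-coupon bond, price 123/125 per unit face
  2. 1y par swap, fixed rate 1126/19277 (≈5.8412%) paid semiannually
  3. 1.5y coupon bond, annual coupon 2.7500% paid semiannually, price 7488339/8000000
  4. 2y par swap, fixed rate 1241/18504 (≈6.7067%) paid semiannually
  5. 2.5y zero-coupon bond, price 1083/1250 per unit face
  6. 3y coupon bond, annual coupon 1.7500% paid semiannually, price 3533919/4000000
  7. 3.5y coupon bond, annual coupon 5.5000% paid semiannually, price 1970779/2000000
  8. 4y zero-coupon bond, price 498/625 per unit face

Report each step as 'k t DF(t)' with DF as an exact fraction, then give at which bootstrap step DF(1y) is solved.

step 1 [0.5y] zero: DF = P = 123/125 ≈ 0.984000
step 2 [1y] swap r/2=563/19277: DF=(1 − 563/19277·(0.984000))/(1+563/19277) = 9437/10000 ≈ 0.943700
step 3 [1.5y] bond c/2=11/800: DF=(7488339/8000000 − 11/800·(0.984000+0.943700))/(1+11/800) = 2243/2500 ≈ 0.897200
step 4 [2y] swap r/2=1241/37008: DF=(1 − 1241/37008·(0.984000+0.943700+0.897200))/(1+1241/37008) = 8759/10000 ≈ 0.875900
step 5 [2.5y] zero: DF = P = 1083/1250 ≈ 0.866400
step 6 [3y] bond c/2=7/800: DF=(3533919/4000000 − 7/800·(0.984000+0.943700+0.897200+0.875900+0.866400))/(1+7/800) = 4181/5000 ≈ 0.836200
step 7 [3.5y] bond c/2=11/400: DF=(1970779/2000000 − 11/400·(0.984000+0.943700+0.897200+0.875900+0.866400+0.836200))/(1+11/400) = 509/625 ≈ 0.814400
step 8 [4y] zero: DF = P = 498/625 ≈ 0.796800

1 1/2 123/125
2 1 9437/10000
3 3/2 2243/2500
4 2 8759/10000
5 5/2 1083/1250
6 3 4181/5000
7 7/2 509/625
8 4 498/625
DF(1y) is solved at step 2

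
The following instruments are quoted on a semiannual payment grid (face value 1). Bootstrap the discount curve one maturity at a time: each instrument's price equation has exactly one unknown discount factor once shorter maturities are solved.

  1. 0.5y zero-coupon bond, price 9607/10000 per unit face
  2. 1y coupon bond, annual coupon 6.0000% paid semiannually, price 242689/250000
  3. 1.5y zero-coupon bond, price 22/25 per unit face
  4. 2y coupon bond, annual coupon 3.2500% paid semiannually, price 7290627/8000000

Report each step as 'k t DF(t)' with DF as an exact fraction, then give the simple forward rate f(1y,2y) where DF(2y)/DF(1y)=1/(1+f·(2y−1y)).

1 1/2 9607/10000
2 1 1829/2000
3 3/2 22/25
4 2 8527/10000
f(1y,2y) = ((1829/2000)/(8527/10000) − 1)/(1) = 618/8527 ≈ 7.2476%

step 1 [0.5y] zero: DF = P = 9607/10000 ≈ 0.960700
step 2 [1y] bond c/2=3/100: DF=(242689/250000 − 3/100·(0.960700))/(1+3/100) = 1829/2000 ≈ 0.914500
step 3 [1.5y] zero: DF = P = 22/25 ≈ 0.880000
step 4 [2y] bond c/2=13/800: DF=(7290627/8000000 − 13/800·(0.960700+0.914500+0.880000))/(1+13/800) = 8527/10000 ≈ 0.852700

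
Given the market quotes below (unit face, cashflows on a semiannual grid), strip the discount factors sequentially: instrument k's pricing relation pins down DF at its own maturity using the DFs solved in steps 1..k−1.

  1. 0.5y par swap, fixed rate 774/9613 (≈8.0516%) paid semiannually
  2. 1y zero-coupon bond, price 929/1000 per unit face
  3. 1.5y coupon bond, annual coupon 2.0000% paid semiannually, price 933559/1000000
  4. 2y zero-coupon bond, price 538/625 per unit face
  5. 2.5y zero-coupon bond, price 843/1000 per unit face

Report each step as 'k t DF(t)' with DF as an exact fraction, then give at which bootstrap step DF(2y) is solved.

step 1 [0.5y] swap r/2=387/9613: DF=(1 − 387/9613·(0))/(1+387/9613) = 9613/10000 ≈ 0.961300
step 2 [1y] zero: DF = P = 929/1000 ≈ 0.929000
step 3 [1.5y] bond c/2=1/100: DF=(933559/1000000 − 1/100·(0.961300+0.929000))/(1+1/100) = 566/625 ≈ 0.905600
step 4 [2y] zero: DF = P = 538/625 ≈ 0.860800
step 5 [2.5y] zero: DF = P = 843/1000 ≈ 0.843000

1 1/2 9613/10000
2 1 929/1000
3 3/2 566/625
4 2 538/625
5 5/2 843/1000
DF(2y) is solved at step 4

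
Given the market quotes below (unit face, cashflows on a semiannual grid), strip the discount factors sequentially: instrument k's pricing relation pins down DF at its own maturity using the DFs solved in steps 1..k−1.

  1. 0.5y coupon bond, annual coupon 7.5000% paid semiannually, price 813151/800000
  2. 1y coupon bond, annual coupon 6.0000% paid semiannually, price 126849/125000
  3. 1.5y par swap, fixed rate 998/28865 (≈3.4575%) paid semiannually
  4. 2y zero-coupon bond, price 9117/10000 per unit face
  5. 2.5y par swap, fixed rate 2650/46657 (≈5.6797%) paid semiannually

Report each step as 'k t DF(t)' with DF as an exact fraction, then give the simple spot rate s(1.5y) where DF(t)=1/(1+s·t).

1 1/2 9797/10000
2 1 9567/10000
3 3/2 9501/10000
4 2 9117/10000
5 5/2 347/400
s(1.5y) = (1/(9501/10000) − 1)/(3/2) = 998/28503 ≈ 3.5014%

step 1 [0.5y] bond c/2=3/80: DF=(813151/800000 − 3/80·(0))/(1+3/80) = 9797/10000 ≈ 0.979700
step 2 [1y] bond c/2=3/100: DF=(126849/125000 − 3/100·(0.979700))/(1+3/100) = 9567/10000 ≈ 0.956700
step 3 [1.5y] swap r/2=499/28865: DF=(1 − 499/28865·(0.979700+0.956700))/(1+499/28865) = 9501/10000 ≈ 0.950100
step 4 [2y] zero: DF = P = 9117/10000 ≈ 0.911700
step 5 [2.5y] swap r/2=1325/46657: DF=(1 − 1325/46657·(0.979700+0.956700+0.950100+0.911700))/(1+1325/46657) = 347/400 ≈ 0.867500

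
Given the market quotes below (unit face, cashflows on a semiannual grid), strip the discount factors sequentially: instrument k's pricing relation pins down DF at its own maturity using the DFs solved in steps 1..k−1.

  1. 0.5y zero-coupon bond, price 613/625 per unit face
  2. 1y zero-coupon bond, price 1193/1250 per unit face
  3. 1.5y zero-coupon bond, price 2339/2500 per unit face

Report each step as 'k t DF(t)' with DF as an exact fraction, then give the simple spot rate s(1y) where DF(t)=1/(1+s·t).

1 1/2 613/625
2 1 1193/1250
3 3/2 2339/2500
s(1y) = (1/(1193/1250) − 1)/(1) = 57/1193 ≈ 4.7779%

step 1 [0.5y] zero: DF = P = 613/625 ≈ 0.980800
step 2 [1y] zero: DF = P = 1193/1250 ≈ 0.954400
step 3 [1.5y] zero: DF = P = 2339/2500 ≈ 0.935600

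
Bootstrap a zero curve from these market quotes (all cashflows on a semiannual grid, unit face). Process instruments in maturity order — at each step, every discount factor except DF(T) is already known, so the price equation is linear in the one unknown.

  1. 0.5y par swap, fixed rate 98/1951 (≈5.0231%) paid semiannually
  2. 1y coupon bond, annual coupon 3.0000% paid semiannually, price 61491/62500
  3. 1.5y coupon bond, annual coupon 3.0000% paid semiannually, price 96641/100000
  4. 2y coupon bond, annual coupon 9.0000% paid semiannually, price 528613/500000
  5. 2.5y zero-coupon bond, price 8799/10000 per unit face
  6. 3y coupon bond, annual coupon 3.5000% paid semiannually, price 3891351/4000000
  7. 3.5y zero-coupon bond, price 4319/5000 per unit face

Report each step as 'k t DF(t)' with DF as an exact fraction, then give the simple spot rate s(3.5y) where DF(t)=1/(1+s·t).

step 1 [0.5y] swap r/2=49/1951: DF=(1 − 49/1951·(0))/(1+49/1951) = 1951/2000 ≈ 0.975500
step 2 [1y] bond c/2=3/200: DF=(61491/62500 − 3/200·(0.975500))/(1+3/200) = 9549/10000 ≈ 0.954900
step 3 [1.5y] bond c/2=3/200: DF=(96641/100000 − 3/200·(0.975500+0.954900))/(1+3/200) = 2309/2500 ≈ 0.923600
step 4 [2y] bond c/2=9/200: DF=(528613/500000 − 9/200·(0.975500+0.954900+0.923600))/(1+9/200) = 1111/1250 ≈ 0.888800
step 5 [2.5y] zero: DF = P = 8799/10000 ≈ 0.879900
step 6 [3y] bond c/2=7/400: DF=(3891351/4000000 − 7/400·(0.975500+0.954900+0.923600+0.888800+0.879900))/(1+7/400) = 4383/5000 ≈ 0.876600
step 7 [3.5y] zero: DF = P = 4319/5000 ≈ 0.863800

1 1/2 1951/2000
2 1 9549/10000
3 3/2 2309/2500
4 2 1111/1250
5 5/2 8799/10000
6 3 4383/5000
7 7/2 4319/5000
s(3.5y) = (1/(4319/5000) − 1)/(7/2) = 1362/30233 ≈ 4.5050%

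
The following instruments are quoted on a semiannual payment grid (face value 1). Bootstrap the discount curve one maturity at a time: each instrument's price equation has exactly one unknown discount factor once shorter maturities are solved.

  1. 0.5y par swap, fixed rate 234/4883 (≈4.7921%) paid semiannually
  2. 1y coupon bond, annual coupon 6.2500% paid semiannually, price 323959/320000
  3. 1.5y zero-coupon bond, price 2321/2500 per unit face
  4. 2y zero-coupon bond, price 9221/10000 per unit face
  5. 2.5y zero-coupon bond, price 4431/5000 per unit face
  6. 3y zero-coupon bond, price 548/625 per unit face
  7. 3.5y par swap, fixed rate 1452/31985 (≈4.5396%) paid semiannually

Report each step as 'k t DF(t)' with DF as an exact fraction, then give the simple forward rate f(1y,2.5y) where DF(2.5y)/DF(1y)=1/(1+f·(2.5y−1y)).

1 1/2 4883/5000
2 1 9521/10000
3 3/2 2321/2500
4 2 9221/10000
5 5/2 4431/5000
6 3 548/625
7 7/2 2137/2500
f(1y,2.5y) = ((9521/10000)/(4431/5000) − 1)/(3/2) = 659/13293 ≈ 4.9575%

step 1 [0.5y] swap r/2=117/4883: DF=(1 − 117/4883·(0))/(1+117/4883) = 4883/5000 ≈ 0.976600
step 2 [1y] bond c/2=1/32: DF=(323959/320000 − 1/32·(0.976600))/(1+1/32) = 9521/10000 ≈ 0.952100
step 3 [1.5y] zero: DF = P = 2321/2500 ≈ 0.928400
step 4 [2y] zero: DF = P = 9221/10000 ≈ 0.922100
step 5 [2.5y] zero: DF = P = 4431/5000 ≈ 0.886200
step 6 [3y] zero: DF = P = 548/625 ≈ 0.876800
step 7 [3.5y] swap r/2=726/31985: DF=(1 − 726/31985·(0.976600+0.952100+0.928400+0.922100+0.886200+0.876800))/(1+726/31985) = 2137/2500 ≈ 0.854800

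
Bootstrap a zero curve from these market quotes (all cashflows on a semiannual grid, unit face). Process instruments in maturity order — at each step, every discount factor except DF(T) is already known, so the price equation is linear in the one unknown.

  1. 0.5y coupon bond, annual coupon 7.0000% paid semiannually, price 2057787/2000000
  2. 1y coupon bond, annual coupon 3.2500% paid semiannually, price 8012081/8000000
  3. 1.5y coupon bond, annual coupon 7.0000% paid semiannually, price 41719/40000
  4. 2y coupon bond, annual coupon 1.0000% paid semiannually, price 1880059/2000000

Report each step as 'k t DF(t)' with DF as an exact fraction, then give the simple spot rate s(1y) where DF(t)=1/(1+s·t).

step 1 [0.5y] bond c/2=7/200: DF=(2057787/2000000 − 7/200·(0))/(1+7/200) = 9941/10000 ≈ 0.994100
step 2 [1y] bond c/2=13/800: DF=(8012081/8000000 − 13/800·(0.994100))/(1+13/800) = 606/625 ≈ 0.969600
step 3 [1.5y] bond c/2=7/200: DF=(41719/40000 − 7/200·(0.994100+0.969600))/(1+7/200) = 9413/10000 ≈ 0.941300
step 4 [2y] bond c/2=1/200: DF=(1880059/2000000 − 1/200·(0.994100+0.969600+0.941300))/(1+1/200) = 9209/10000 ≈ 0.920900

1 1/2 9941/10000
2 1 606/625
3 3/2 9413/10000
4 2 9209/10000
s(1y) = (1/(606/625) − 1)/(1) = 19/606 ≈ 3.1353%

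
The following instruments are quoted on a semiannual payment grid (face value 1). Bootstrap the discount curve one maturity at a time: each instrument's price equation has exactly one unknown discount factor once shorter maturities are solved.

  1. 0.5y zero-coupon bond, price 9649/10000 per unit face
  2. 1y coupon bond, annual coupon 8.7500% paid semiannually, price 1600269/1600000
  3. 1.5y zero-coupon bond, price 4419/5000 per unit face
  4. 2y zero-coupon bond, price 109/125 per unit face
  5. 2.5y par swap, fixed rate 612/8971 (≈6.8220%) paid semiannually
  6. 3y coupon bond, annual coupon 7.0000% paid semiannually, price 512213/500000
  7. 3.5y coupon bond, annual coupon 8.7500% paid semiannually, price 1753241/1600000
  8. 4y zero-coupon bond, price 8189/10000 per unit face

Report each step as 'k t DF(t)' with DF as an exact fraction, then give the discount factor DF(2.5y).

1 1/2 9649/10000
2 1 4589/5000
3 3/2 4419/5000
4 2 109/125
5 5/2 847/1000
6 3 8381/10000
7 7/2 8267/10000
8 4 8189/10000
DF(2.5y) = 847/1000 ≈ 0.847000

step 1 [0.5y] zero: DF = P = 9649/10000 ≈ 0.964900
step 2 [1y] bond c/2=7/160: DF=(1600269/1600000 − 7/160·(0.964900))/(1+7/160) = 4589/5000 ≈ 0.917800
step 3 [1.5y] zero: DF = P = 4419/5000 ≈ 0.883800
step 4 [2y] zero: DF = P = 109/125 ≈ 0.872000
step 5 [2.5y] swap r/2=306/8971: DF=(1 − 306/8971·(0.964900+0.917800+0.883800+0.872000))/(1+306/8971) = 847/1000 ≈ 0.847000
step 6 [3y] bond c/2=7/200: DF=(512213/500000 − 7/200·(0.964900+0.917800+0.883800+0.872000+0.847000))/(1+7/200) = 8381/10000 ≈ 0.838100
step 7 [3.5y] bond c/2=7/160: DF=(1753241/1600000 − 7/160·(0.964900+0.917800+0.883800+0.872000+0.847000+0.838100))/(1+7/160) = 8267/10000 ≈ 0.826700
step 8 [4y] zero: DF = P = 8189/10000 ≈ 0.818900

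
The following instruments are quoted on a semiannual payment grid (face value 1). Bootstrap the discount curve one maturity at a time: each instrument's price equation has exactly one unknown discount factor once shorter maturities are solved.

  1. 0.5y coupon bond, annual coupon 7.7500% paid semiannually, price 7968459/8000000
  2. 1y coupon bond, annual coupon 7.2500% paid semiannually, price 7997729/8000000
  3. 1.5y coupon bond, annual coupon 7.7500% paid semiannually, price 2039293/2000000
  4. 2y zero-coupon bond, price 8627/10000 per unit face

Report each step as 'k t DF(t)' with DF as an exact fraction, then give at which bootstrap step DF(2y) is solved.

1 1/2 9589/10000
2 1 582/625
3 3/2 9111/10000
4 2 8627/10000
DF(2y) is solved at step 4

step 1 [0.5y] bond c/2=31/800: DF=(7968459/8000000 − 31/800·(0))/(1+31/800) = 9589/10000 ≈ 0.958900
step 2 [1y] bond c/2=29/800: DF=(7997729/8000000 − 29/800·(0.958900))/(1+29/800) = 582/625 ≈ 0.931200
step 3 [1.5y] bond c/2=31/800: DF=(2039293/2000000 − 31/800·(0.958900+0.931200))/(1+31/800) = 9111/10000 ≈ 0.911100
step 4 [2y] zero: DF = P = 8627/10000 ≈ 0.862700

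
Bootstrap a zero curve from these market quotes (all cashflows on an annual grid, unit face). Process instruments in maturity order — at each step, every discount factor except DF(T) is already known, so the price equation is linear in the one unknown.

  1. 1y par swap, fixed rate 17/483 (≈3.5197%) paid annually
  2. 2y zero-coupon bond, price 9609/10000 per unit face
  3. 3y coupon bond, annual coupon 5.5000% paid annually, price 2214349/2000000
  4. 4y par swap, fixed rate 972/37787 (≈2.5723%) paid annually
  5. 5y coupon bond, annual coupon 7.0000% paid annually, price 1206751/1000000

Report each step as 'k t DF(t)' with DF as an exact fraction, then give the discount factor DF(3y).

step 1 [1y] swap r/1=17/483: DF=(1 − 17/483·(0))/(1+17/483) = 483/500 ≈ 0.966000
step 2 [2y] zero: DF = P = 9609/10000 ≈ 0.960900
step 3 [3y] bond c/1=11/200: DF=(2214349/2000000 − 11/200·(0.966000+0.960900))/(1+11/200) = 949/1000 ≈ 0.949000
step 4 [4y] swap r/1=972/37787: DF=(1 − 972/37787·(0.966000+0.960900+0.949000))/(1+972/37787) = 2257/2500 ≈ 0.902800
step 5 [5y] bond c/1=7/100: DF=(1206751/1000000 − 7/100·(0.966000+0.960900+0.949000+0.902800))/(1+7/100) = 4403/5000 ≈ 0.880600

1 1 483/500
2 2 9609/10000
3 3 949/1000
4 4 2257/2500
5 5 4403/5000
DF(3y) = 949/1000 ≈ 0.949000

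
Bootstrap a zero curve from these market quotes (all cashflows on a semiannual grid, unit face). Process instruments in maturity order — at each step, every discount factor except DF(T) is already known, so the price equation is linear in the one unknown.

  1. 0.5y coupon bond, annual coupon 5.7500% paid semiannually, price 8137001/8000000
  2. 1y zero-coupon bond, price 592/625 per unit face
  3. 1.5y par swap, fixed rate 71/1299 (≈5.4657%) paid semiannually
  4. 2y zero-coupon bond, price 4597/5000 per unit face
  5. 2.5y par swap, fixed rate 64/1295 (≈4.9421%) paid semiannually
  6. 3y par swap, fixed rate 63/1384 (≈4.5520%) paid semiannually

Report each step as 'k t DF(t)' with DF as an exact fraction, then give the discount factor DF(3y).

1 1/2 9887/10000
2 1 592/625
3 3/2 9219/10000
4 2 4597/5000
5 5/2 553/625
6 3 437/500
DF(3y) = 437/500 ≈ 0.874000

step 1 [0.5y] bond c/2=23/800: DF=(8137001/8000000 − 23/800·(0))/(1+23/800) = 9887/10000 ≈ 0.988700
step 2 [1y] zero: DF = P = 592/625 ≈ 0.947200
step 3 [1.5y] swap r/2=71/2598: DF=(1 − 71/2598·(0.988700+0.947200))/(1+71/2598) = 9219/10000 ≈ 0.921900
step 4 [2y] zero: DF = P = 4597/5000 ≈ 0.919400
step 5 [2.5y] swap r/2=32/1295: DF=(1 − 32/1295·(0.988700+0.947200+0.921900+0.919400))/(1+32/1295) = 553/625 ≈ 0.884800
step 6 [3y] swap r/2=63/2768: DF=(1 − 63/2768·(0.988700+0.947200+0.921900+0.919400+0.884800))/(1+63/2768) = 437/500 ≈ 0.874000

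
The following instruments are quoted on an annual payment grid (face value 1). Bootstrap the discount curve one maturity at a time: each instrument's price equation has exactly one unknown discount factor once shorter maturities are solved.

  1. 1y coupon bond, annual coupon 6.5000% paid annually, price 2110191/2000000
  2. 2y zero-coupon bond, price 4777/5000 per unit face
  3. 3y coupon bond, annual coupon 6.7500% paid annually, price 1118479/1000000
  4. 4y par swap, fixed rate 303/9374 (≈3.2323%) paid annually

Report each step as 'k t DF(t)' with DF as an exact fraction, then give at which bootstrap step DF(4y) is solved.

step 1 [1y] bond c/1=13/200: DF=(2110191/2000000 − 13/200·(0))/(1+13/200) = 9907/10000 ≈ 0.990700
step 2 [2y] zero: DF = P = 4777/5000 ≈ 0.955400
step 3 [3y] bond c/1=27/400: DF=(1118479/1000000 − 27/400·(0.990700+0.955400))/(1+27/400) = 9247/10000 ≈ 0.924700
step 4 [4y] swap r/1=303/9374: DF=(1 − 303/9374·(0.990700+0.955400+0.924700))/(1+303/9374) = 2197/2500 ≈ 0.878800

1 1 9907/10000
2 2 4777/5000
3 3 9247/10000
4 4 2197/2500
DF(4y) is solved at step 4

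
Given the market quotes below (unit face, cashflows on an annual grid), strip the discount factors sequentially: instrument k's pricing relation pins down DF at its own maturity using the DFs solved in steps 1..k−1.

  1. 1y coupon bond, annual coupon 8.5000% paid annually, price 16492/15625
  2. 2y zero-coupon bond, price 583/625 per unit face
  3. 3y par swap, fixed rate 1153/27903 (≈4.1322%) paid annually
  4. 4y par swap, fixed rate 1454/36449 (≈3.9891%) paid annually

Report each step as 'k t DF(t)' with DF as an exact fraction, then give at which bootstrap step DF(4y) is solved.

step 1 [1y] bond c/1=17/200: DF=(16492/15625 − 17/200·(0))/(1+17/200) = 608/625 ≈ 0.972800
step 2 [2y] zero: DF = P = 583/625 ≈ 0.932800
step 3 [3y] swap r/1=1153/27903: DF=(1 − 1153/27903·(0.972800+0.932800))/(1+1153/27903) = 8847/10000 ≈ 0.884700
step 4 [4y] swap r/1=1454/36449: DF=(1 − 1454/36449·(0.972800+0.932800+0.884700))/(1+1454/36449) = 4273/5000 ≈ 0.854600

1 1 608/625
2 2 583/625
3 3 8847/10000
4 4 4273/5000
DF(4y) is solved at step 4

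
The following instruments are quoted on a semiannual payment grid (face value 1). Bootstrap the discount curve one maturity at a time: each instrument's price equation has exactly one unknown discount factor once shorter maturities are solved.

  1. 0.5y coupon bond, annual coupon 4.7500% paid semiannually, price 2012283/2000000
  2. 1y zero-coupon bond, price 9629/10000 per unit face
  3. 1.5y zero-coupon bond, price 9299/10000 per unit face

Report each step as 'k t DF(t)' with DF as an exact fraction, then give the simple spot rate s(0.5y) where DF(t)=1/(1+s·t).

1 1/2 2457/2500
2 1 9629/10000
3 3/2 9299/10000
s(0.5y) = (1/(2457/2500) − 1)/(1/2) = 86/2457 ≈ 3.5002%

step 1 [0.5y] bond c/2=19/800: DF=(2012283/2000000 − 19/800·(0))/(1+19/800) = 2457/2500 ≈ 0.982800
step 2 [1y] zero: DF = P = 9629/10000 ≈ 0.962900
step 3 [1.5y] zero: DF = P = 9299/10000 ≈ 0.929900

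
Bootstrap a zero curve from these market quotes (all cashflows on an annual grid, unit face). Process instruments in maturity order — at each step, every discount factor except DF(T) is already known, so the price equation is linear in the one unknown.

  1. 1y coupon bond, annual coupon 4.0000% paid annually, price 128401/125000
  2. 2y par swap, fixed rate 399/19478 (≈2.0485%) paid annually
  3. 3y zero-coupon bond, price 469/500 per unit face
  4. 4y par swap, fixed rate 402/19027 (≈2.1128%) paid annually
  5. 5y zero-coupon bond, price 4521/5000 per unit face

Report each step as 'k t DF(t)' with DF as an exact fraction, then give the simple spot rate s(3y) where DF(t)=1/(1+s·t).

1 1 9877/10000
2 2 9601/10000
3 3 469/500
4 4 2299/2500
5 5 4521/5000
s(3y) = (1/(469/500) − 1)/(3) = 31/1407 ≈ 2.2033%

step 1 [1y] bond c/1=1/25: DF=(128401/125000 − 1/25·(0))/(1+1/25) = 9877/10000 ≈ 0.987700
step 2 [2y] swap r/1=399/19478: DF=(1 − 399/19478·(0.987700))/(1+399/19478) = 9601/10000 ≈ 0.960100
step 3 [3y] zero: DF = P = 469/500 ≈ 0.938000
step 4 [4y] swap r/1=402/19027: DF=(1 − 402/19027·(0.987700+0.960100+0.938000))/(1+402/19027) = 2299/2500 ≈ 0.919600
step 5 [5y] zero: DF = P = 4521/5000 ≈ 0.904200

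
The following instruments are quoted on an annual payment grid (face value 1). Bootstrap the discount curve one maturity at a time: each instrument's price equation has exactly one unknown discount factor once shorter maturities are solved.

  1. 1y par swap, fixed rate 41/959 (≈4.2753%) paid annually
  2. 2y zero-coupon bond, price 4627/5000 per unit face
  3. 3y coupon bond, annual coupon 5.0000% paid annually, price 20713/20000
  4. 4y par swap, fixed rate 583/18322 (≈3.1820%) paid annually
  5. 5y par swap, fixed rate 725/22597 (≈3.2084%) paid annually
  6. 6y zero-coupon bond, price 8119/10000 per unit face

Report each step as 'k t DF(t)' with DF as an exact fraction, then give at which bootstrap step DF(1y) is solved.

step 1 [1y] swap r/1=41/959: DF=(1 − 41/959·(0))/(1+41/959) = 959/1000 ≈ 0.959000
step 2 [2y] zero: DF = P = 4627/5000 ≈ 0.925400
step 3 [3y] bond c/1=1/20: DF=(20713/20000 − 1/20·(0.959000+0.925400))/(1+1/20) = 4483/5000 ≈ 0.896600
step 4 [4y] swap r/1=583/18322: DF=(1 − 583/18322·(0.959000+0.925400+0.896600))/(1+583/18322) = 4417/5000 ≈ 0.883400
step 5 [5y] swap r/1=725/22597: DF=(1 − 725/22597·(0.959000+0.925400+0.896600+0.883400))/(1+725/22597) = 171/200 ≈ 0.855000
step 6 [6y] zero: DF = P = 8119/10000 ≈ 0.811900

1 1 959/1000
2 2 4627/5000
3 3 4483/5000
4 4 4417/5000
5 5 171/200
6 6 8119/10000
DF(1y) is solved at step 1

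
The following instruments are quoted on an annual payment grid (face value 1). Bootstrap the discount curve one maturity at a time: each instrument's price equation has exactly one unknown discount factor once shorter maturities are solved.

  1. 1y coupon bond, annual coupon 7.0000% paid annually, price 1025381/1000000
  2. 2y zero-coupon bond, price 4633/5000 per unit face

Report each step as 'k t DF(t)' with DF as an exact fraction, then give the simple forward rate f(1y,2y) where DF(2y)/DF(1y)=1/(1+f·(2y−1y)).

1 1 9583/10000
2 2 4633/5000
f(1y,2y) = ((9583/10000)/(4633/5000) − 1)/(1) = 317/9266 ≈ 3.4211%

step 1 [1y] bond c/1=7/100: DF=(1025381/1000000 − 7/100·(0))/(1+7/100) = 9583/10000 ≈ 0.958300
step 2 [2y] zero: DF = P = 4633/5000 ≈ 0.926600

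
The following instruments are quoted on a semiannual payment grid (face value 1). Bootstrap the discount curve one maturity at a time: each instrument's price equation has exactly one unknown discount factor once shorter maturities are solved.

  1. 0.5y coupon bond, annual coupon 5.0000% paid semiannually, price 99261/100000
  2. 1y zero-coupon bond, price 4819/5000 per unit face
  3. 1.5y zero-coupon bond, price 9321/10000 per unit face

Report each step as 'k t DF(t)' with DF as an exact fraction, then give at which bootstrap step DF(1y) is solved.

1 1/2 2421/2500
2 1 4819/5000
3 3/2 9321/10000
DF(1y) is solved at step 2

step 1 [0.5y] bond c/2=1/40: DF=(99261/100000 − 1/40·(0))/(1+1/40) = 2421/2500 ≈ 0.968400
step 2 [1y] zero: DF = P = 4819/5000 ≈ 0.963800
step 3 [1.5y] zero: DF = P = 9321/10000 ≈ 0.932100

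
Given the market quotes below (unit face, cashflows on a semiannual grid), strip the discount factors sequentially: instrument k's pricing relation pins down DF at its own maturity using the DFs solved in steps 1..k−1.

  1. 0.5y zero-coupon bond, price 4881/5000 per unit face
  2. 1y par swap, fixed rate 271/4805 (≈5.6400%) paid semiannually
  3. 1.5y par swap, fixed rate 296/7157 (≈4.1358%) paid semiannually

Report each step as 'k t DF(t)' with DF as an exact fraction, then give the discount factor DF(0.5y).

step 1 [0.5y] zero: DF = P = 4881/5000 ≈ 0.976200
step 2 [1y] swap r/2=271/9610: DF=(1 − 271/9610·(0.976200))/(1+271/9610) = 4729/5000 ≈ 0.945800
step 3 [1.5y] swap r/2=148/7157: DF=(1 − 148/7157·(0.976200+0.945800))/(1+148/7157) = 588/625 ≈ 0.940800

1 1/2 4881/5000
2 1 4729/5000
3 3/2 588/625
DF(0.5y) = 4881/5000 ≈ 0.976200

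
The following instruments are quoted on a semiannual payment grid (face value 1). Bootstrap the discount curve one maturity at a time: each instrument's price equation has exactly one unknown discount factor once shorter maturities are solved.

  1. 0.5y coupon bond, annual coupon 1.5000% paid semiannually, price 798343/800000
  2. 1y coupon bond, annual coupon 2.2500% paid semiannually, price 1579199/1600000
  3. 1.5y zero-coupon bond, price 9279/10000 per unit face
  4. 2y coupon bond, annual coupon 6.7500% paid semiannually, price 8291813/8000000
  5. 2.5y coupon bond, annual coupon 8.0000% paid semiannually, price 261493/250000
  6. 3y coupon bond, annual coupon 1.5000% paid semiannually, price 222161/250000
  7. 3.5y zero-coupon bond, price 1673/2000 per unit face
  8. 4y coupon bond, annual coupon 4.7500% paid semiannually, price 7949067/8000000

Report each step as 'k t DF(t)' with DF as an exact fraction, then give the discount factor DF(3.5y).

1 1/2 1981/2000
2 1 193/200
3 3/2 9279/10000
4 2 1817/2000
5 5/2 8599/10000
6 3 4237/5000
7 7/2 1673/2000
8 4 2059/2500
DF(3.5y) = 1673/2000 ≈ 0.836500

step 1 [0.5y] bond c/2=3/400: DF=(798343/800000 − 3/400·(0))/(1+3/400) = 1981/2000 ≈ 0.990500
step 2 [1y] bond c/2=9/800: DF=(1579199/1600000 − 9/800·(0.990500))/(1+9/800) = 193/200 ≈ 0.965000
step 3 [1.5y] zero: DF = P = 9279/10000 ≈ 0.927900
step 4 [2y] bond c/2=27/800: DF=(8291813/8000000 − 27/800·(0.990500+0.965000+0.927900))/(1+27/800) = 1817/2000 ≈ 0.908500
step 5 [2.5y] bond c/2=1/25: DF=(261493/250000 − 1/25·(0.990500+0.965000+0.927900+0.908500))/(1+1/25) = 8599/10000 ≈ 0.859900
step 6 [3y] bond c/2=3/400: DF=(222161/250000 − 3/400·(0.990500+0.965000+0.927900+0.908500+0.859900))/(1+3/400) = 4237/5000 ≈ 0.847400
step 7 [3.5y] zero: DF = P = 1673/2000 ≈ 0.836500
step 8 [4y] bond c/2=19/800: DF=(7949067/8000000 − 19/800·(0.990500+0.965000+0.927900+0.908500+0.859900+0.847400+0.836500))/(1+19/800) = 2059/2500 ≈ 0.823600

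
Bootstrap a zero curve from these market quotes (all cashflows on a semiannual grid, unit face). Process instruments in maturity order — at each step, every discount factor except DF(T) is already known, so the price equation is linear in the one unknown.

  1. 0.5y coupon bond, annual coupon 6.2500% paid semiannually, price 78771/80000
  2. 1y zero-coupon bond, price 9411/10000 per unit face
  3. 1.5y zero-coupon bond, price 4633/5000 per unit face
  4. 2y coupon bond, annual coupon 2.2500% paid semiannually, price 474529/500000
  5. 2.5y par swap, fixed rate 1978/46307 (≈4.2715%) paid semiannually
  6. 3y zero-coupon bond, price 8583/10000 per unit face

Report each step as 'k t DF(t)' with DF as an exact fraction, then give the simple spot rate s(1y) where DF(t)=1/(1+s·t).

step 1 [0.5y] bond c/2=1/32: DF=(78771/80000 − 1/32·(0))/(1+1/32) = 2387/2500 ≈ 0.954800
step 2 [1y] zero: DF = P = 9411/10000 ≈ 0.941100
step 3 [1.5y] zero: DF = P = 4633/5000 ≈ 0.926600
step 4 [2y] bond c/2=9/800: DF=(474529/500000 − 9/800·(0.954800+0.941100+0.926600))/(1+9/800) = 9071/10000 ≈ 0.907100
step 5 [2.5y] swap r/2=989/46307: DF=(1 − 989/46307·(0.954800+0.941100+0.926600+0.907100))/(1+989/46307) = 9011/10000 ≈ 0.901100
step 6 [3y] zero: DF = P = 8583/10000 ≈ 0.858300

1 1/2 2387/2500
2 1 9411/10000
3 3/2 4633/5000
4 2 9071/10000
5 5/2 9011/10000
6 3 8583/10000
s(1y) = (1/(9411/10000) − 1)/(1) = 589/9411 ≈ 6.2586%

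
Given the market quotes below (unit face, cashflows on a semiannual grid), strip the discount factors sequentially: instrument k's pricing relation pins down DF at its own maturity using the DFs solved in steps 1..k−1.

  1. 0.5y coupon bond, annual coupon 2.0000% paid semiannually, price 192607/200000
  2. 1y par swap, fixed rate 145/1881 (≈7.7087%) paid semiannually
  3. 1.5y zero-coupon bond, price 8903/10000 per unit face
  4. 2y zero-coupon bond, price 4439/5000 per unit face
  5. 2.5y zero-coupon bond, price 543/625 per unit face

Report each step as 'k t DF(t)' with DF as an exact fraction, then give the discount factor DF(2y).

step 1 [0.5y] bond c/2=1/100: DF=(192607/200000 − 1/100·(0))/(1+1/100) = 1907/2000 ≈ 0.953500
step 2 [1y] swap r/2=145/3762: DF=(1 − 145/3762·(0.953500))/(1+145/3762) = 371/400 ≈ 0.927500
step 3 [1.5y] zero: DF = P = 8903/10000 ≈ 0.890300
step 4 [2y] zero: DF = P = 4439/5000 ≈ 0.887800
step 5 [2.5y] zero: DF = P = 543/625 ≈ 0.868800

1 1/2 1907/2000
2 1 371/400
3 3/2 8903/10000
4 2 4439/5000
5 5/2 543/625
DF(2y) = 4439/5000 ≈ 0.887800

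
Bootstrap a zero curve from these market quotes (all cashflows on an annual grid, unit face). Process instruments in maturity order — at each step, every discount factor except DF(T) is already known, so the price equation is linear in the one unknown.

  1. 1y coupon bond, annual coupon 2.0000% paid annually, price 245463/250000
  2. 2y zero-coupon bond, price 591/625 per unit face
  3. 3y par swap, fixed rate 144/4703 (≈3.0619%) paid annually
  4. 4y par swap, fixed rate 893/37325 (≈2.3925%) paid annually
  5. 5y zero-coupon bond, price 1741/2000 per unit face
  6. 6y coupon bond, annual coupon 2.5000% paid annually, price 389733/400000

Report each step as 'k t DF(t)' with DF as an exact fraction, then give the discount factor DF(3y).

step 1 [1y] bond c/1=1/50: DF=(245463/250000 − 1/50·(0))/(1+1/50) = 4813/5000 ≈ 0.962600
step 2 [2y] zero: DF = P = 591/625 ≈ 0.945600
step 3 [3y] swap r/1=144/4703: DF=(1 − 144/4703·(0.962600+0.945600))/(1+144/4703) = 571/625 ≈ 0.913600
step 4 [4y] swap r/1=893/37325: DF=(1 − 893/37325·(0.962600+0.945600+0.913600))/(1+893/37325) = 9107/10000 ≈ 0.910700
step 5 [5y] zero: DF = P = 1741/2000 ≈ 0.870500
step 6 [6y] bond c/1=1/40: DF=(389733/400000 − 1/40·(0.962600+0.945600+0.913600+0.910700+0.870500))/(1+1/40) = 8383/10000 ≈ 0.838300

1 1 4813/5000
2 2 591/625
3 3 571/625
4 4 9107/10000
5 5 1741/2000
6 6 8383/10000
DF(3y) = 571/625 ≈ 0.913600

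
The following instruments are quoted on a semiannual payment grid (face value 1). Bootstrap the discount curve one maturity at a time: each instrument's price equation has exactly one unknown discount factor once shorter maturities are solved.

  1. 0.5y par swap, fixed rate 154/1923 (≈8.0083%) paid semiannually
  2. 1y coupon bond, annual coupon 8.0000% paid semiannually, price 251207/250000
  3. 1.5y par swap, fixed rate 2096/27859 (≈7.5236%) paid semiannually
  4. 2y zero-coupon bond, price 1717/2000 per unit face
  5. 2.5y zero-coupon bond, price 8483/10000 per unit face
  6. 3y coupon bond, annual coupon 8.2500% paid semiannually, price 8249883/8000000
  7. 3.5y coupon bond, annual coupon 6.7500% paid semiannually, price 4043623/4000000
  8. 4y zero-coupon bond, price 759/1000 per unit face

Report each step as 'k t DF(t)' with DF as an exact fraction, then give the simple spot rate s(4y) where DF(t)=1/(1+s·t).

1 1/2 1923/2000
2 1 2323/2500
3 3/2 1119/1250
4 2 1717/2000
5 5/2 8483/10000
6 3 2031/2500
7 7/2 8047/10000
8 4 759/1000
s(4y) = (1/(759/1000) − 1)/(4) = 241/3036 ≈ 7.9381%

step 1 [0.5y] swap r/2=77/1923: DF=(1 − 77/1923·(0))/(1+77/1923) = 1923/2000 ≈ 0.961500
step 2 [1y] bond c/2=1/25: DF=(251207/250000 − 1/25·(0.961500))/(1+1/25) = 2323/2500 ≈ 0.929200
step 3 [1.5y] swap r/2=1048/27859: DF=(1 − 1048/27859·(0.961500+0.929200))/(1+1048/27859) = 1119/1250 ≈ 0.895200
step 4 [2y] zero: DF = P = 1717/2000 ≈ 0.858500
step 5 [2.5y] zero: DF = P = 8483/10000 ≈ 0.848300
step 6 [3y] bond c/2=33/800: DF=(8249883/8000000 − 33/800·(0.961500+0.929200+0.895200+0.858500+0.848300))/(1+33/800) = 2031/2500 ≈ 0.812400
step 7 [3.5y] bond c/2=27/800: DF=(4043623/4000000 − 27/800·(0.961500+0.929200+0.895200+0.858500+0.848300+0.812400))/(1+27/800) = 8047/10000 ≈ 0.804700
step 8 [4y] zero: DF = P = 759/1000 ≈ 0.759000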